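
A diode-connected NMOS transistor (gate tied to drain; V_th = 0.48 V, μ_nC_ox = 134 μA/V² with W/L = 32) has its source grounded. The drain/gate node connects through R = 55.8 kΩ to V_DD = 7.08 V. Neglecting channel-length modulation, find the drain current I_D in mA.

With gate tied to drain, V_GS = V_DS ≥ V_GS − V_th, so the device is in saturation.
k_n = μ_nC_ox · (W/L) = 4.288 mA/V².
KCL at the drain: ½ k_n (V_GS − V_th)² = (V_DD − V_GS)/R.
Let x = V_GS − 0.48. Then 120 x² + x − 6.6 = 0, giving x = 0.231 V (positive root), so V_GS = 0.711 V.
I_D = (V_DD − V_GS)/R = (7.08 − 0.711) / 55.8 = 0.114 mA.

I_D = 0.114 mA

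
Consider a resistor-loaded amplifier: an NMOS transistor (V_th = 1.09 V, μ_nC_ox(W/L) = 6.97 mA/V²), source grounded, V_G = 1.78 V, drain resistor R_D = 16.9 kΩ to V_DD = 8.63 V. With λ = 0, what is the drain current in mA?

V_GS = V_G = 1.78 V, so V_ov = 1.78 − 1.09 = 0.69 V.
Assume saturation: I_D = ½ k_n V_ov² = 0.5 × 6.97 × 0.69² = 1.66 mA, giving V_DS = V_DD − I_D R_D = 8.63 − 1.66 × 16.9 = -19.4 V.
But -19.4 V < V_ov = 0.69 V, so the device is actually in triode.
In triode I_D = k_n[V_ov V_DS − ½ V_DS²] and I_D = (V_DD − V_DS)/R_D. Equating: 58.9 V_DS² − 82.28 V_DS + 8.63 = 0, giving V_DS = 0.114 V (the root below V_ov).
I_D = (8.63 − 0.114) / 16.9 = 0.504 mA.

I_D = 0.504 mA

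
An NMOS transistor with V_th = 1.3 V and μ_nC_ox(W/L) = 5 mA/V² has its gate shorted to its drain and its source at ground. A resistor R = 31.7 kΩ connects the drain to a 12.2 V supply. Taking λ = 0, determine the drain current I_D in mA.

With gate tied to drain, V_GS = V_DS ≥ V_GS − V_th, so the device is in saturation.
KCL at the drain: ½ k_n (V_GS − V_th)² = (V_DD − V_GS)/R.
Let x = V_GS − 1.3. Then 79.2 x² + x − 10.9 = 0, giving x = 0.365 V (positive root), so V_GS = 1.66 V.
I_D = (V_DD − V_GS)/R = (12.2 − 1.66) / 31.7 = 0.332 mA.

I_D = 0.332 mA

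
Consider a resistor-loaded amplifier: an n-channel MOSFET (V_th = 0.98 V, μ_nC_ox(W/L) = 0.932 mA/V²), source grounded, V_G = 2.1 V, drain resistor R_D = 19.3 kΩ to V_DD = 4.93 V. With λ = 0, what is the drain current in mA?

I_D = 0.242 mA

V_GS = V_G = 2.1 V, so V_ov = 2.1 − 0.98 = 1.12 V.
Assume saturation: I_D = ½ k_n V_ov² = 0.5 × 0.932 × 1.12² = 0.585 mA, giving V_DS = V_DD − I_D R_D = 4.93 − 0.585 × 19.3 = -6.35 V.
But -6.35 V < V_ov = 1.12 V, so the device is actually in triode.
In triode I_D = k_n[V_ov V_DS − ½ V_DS²] and I_D = (V_DD − V_DS)/R_D. Equating: 8.99 V_DS² − 21.15 V_DS + 4.93 = 0, giving V_DS = 0.262 V (the root below V_ov).
I_D = (4.93 − 0.262) / 19.3 = 0.242 mA.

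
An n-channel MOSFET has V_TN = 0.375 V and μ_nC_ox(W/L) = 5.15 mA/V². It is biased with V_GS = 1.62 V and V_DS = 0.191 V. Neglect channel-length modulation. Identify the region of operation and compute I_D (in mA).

Triode; I_D = 1.13 mA

V_ov = V_GS − V_TN = 1.62 − 0.375 = 1.25 V.
Since V_DS = 0.191 V < V_ov = 1.25 V, the device is in the triode region.
I_D = k_n [V_ov · V_DS − ½ V_DS²] = 5.15 × [1.25 × 0.191 − 0.5 × 0.191²] = 1.13 mA.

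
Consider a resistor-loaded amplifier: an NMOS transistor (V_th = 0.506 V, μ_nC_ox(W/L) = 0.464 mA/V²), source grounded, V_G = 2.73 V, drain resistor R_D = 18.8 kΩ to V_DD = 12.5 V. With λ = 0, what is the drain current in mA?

V_GS = V_G = 2.73 V, so V_ov = 2.73 − 0.506 = 2.22 V.
Assume saturation: I_D = ½ k_n V_ov² = 0.5 × 0.464 × 2.22² = 1.15 mA, giving V_DS = V_DD − I_D R_D = 12.5 − 1.15 × 18.8 = -9.07 V.
But -9.07 V < V_ov = 2.22 V, so the device is actually in triode.
In triode I_D = k_n[V_ov V_DS − ½ V_DS²] and I_D = (V_DD − V_DS)/R_D. Equating: 4.36 V_DS² − 20.4 V_DS + 12.5 = 0, giving V_DS = 0.725 V (the root below V_ov).
I_D = (12.5 − 0.725) / 18.8 = 0.626 mA.

I_D = 0.626 mA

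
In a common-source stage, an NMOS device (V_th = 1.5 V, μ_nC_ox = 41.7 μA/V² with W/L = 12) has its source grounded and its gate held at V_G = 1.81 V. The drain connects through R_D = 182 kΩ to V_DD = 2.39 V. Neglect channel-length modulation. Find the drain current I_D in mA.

I_D = 0.0126 mA

V_GS = V_G = 1.81 V, so V_ov = 1.81 − 1.5 = 0.31 V.
k_n = μ_nC_ox · (W/L) = 0.5004 mA/V².
Assume saturation: I_D = ½ k_n V_ov² = 0.5 × 0.5004 × 0.31² = 0.024 mA, giving V_DS = V_DD − I_D R_D = 2.39 − 0.024 × 182 = -1.99 V.
But -1.99 V < V_ov = 0.31 V, so the device is actually in triode.
In triode I_D = k_n[V_ov V_DS − ½ V_DS²] and I_D = (V_DD − V_DS)/R_D. Equating: 45.5 V_DS² − 29.23 V_DS + 2.39 = 0, giving V_DS = 0.0962 V (the root below V_ov).
I_D = (2.39 − 0.0962) / 182 = 0.0126 mA.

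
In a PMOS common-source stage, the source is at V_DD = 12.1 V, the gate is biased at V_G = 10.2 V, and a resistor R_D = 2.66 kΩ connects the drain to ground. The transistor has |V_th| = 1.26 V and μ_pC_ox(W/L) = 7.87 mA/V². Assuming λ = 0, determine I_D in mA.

I_D = 1.61 mA

V_SG = V_DD − V_G = 12.1 − 10.2 = 1.9 V, so V_ov = 1.9 − 1.26 = 0.64 V.
Assume saturation: I_D = ½ k_p V_ov² = 0.5 × 7.87 × 0.64² = 1.61 mA, giving V_SD = V_DD − I_D R_D = 12.1 − 1.61 × 2.66 = 7.81 V.
V_SD = 7.81 V ≥ V_ov = 0.64 V, confirming saturation.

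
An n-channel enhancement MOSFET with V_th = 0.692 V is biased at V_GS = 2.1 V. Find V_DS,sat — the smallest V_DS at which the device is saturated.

V_DS,sat = 1.41 V

The boundary between triode and saturation is V_DS = V_GS − V_th = V_ov.
V_ov = 2.1 − 0.692 = 1.41 V.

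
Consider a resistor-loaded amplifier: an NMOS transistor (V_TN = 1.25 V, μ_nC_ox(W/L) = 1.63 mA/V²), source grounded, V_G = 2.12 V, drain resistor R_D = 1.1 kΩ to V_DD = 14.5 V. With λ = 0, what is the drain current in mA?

I_D = 0.617 mA

V_GS = V_G = 2.12 V, so V_ov = 2.12 − 1.25 = 0.87 V.
Assume saturation: I_D = ½ k_n V_ov² = 0.5 × 1.63 × 0.87² = 0.617 mA, giving V_DS = V_DD − I_D R_D = 14.5 − 0.617 × 1.1 = 13.8 V.
V_DS = 13.8 V ≥ V_ov = 0.87 V, confirming saturation.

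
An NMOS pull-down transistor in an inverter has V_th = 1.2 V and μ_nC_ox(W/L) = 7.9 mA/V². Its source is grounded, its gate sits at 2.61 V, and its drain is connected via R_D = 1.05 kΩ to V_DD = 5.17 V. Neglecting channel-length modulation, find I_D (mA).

V_GS = V_G = 2.61 V, so V_ov = 2.61 − 1.2 = 1.41 V.
Assume saturation: I_D = ½ k_n V_ov² = 0.5 × 7.9 × 1.41² = 7.85 mA, giving V_DS = V_DD − I_D R_D = 5.17 − 7.85 × 1.05 = -3.08 V.
But -3.08 V < V_ov = 1.41 V, so the device is actually in triode.
In triode I_D = k_n[V_ov V_DS − ½ V_DS²] and I_D = (V_DD − V_DS)/R_D. Equating: 4.15 V_DS² − 12.7 V_DS + 5.17 = 0, giving V_DS = 0.484 V (the root below V_ov).
I_D = (5.17 − 0.484) / 1.05 = 4.46 mA.

I_D = 4.46 mA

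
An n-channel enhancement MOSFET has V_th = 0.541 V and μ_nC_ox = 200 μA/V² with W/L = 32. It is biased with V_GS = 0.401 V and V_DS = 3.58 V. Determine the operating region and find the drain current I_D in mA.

V_GS = 0.401 V < V_th = 0.541 V, so the transistor is in cutoff.

Cutoff; I_D = 0 mA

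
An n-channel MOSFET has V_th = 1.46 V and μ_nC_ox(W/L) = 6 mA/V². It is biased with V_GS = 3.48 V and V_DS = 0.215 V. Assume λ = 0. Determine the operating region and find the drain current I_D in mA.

V_ov = V_GS − V_th = 3.48 − 1.46 = 2.02 V.
Since V_DS = 0.215 V < V_ov = 2.02 V, the device is in the triode region.
I_D = k_n [V_ov · V_DS − ½ V_DS²] = 6 × [2.02 × 0.215 − 0.5 × 0.215²] = 2.47 mA.

Triode; I_D = 2.47 mA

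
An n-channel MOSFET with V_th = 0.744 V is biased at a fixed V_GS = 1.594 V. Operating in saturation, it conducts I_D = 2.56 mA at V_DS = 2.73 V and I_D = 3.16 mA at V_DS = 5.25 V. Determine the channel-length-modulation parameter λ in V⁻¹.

With V_GS fixed, I_D ∝ (1 + λ V_DS) in saturation, so I_D2/I_D1 = (1 + λ V_DS2)/(1 + λ V_DS1).
3.16/2.56 = 1.234 = (1 + 5.25 λ)/(1 + 2.73 λ).
Solving: λ (I_D1 V_DS2 − I_D2 V_DS1) = I_D2 − I_D1, so λ = (3.16 − 2.56) / (2.56 × 5.25 − 3.16 × 2.73) = 0.6 / 4.81 = 0.125 V⁻¹.

λ = 0.125 V⁻¹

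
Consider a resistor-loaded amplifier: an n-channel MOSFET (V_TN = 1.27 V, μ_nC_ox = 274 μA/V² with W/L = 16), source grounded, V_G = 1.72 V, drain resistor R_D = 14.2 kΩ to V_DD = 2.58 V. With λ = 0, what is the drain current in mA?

I_D = 0.175 mA

V_GS = V_G = 1.72 V, so V_ov = 1.72 − 1.27 = 0.45 V.
k_n = μ_nC_ox · (W/L) = 4.384 mA/V².
Assume saturation: I_D = ½ k_n V_ov² = 0.5 × 4.384 × 0.45² = 0.444 mA, giving V_DS = V_DD − I_D R_D = 2.58 − 0.444 × 14.2 = -3.72 V.
But -3.72 V < V_ov = 0.45 V, so the device is actually in triode.
In triode I_D = k_n[V_ov V_DS − ½ V_DS²] and I_D = (V_DD − V_DS)/R_D. Equating: 31.1 V_DS² − 29.01 V_DS + 2.58 = 0, giving V_DS = 0.0996 V (the root below V_ov).
I_D = (2.58 − 0.0996) / 14.2 = 0.175 mA.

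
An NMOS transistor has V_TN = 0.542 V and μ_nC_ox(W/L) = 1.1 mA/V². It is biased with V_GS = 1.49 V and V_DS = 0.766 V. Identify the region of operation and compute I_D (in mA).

V_ov = V_GS − V_TN = 1.49 − 0.542 = 0.948 V.
Since V_DS = 0.766 V < V_ov = 0.948 V, the device is in the triode region.
I_D = k_n [V_ov · V_DS − ½ V_DS²] = 1.1 × [0.948 × 0.766 − 0.5 × 0.766²] = 0.476 mA.

Triode; I_D = 0.476 mA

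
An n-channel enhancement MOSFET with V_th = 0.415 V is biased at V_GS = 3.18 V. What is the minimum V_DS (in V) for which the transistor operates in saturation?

The boundary between triode and saturation is V_DS = V_GS − V_th = V_ov.
V_ov = 3.18 − 0.415 = 2.77 V.

V_DS,sat = 2.77 V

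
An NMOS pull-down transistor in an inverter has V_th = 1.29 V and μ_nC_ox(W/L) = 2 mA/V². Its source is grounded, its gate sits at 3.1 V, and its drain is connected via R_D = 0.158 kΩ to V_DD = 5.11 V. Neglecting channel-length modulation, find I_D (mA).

I_D = 3.28 mA

V_GS = V_G = 3.1 V, so V_ov = 3.1 − 1.29 = 1.81 V.
Assume saturation: I_D = ½ k_n V_ov² = 0.5 × 2 × 1.81² = 3.28 mA, giving V_DS = V_DD − I_D R_D = 5.11 − 3.28 × 0.158 = 4.59 V.
V_DS = 4.59 V ≥ V_ov = 1.81 V, confirming saturation.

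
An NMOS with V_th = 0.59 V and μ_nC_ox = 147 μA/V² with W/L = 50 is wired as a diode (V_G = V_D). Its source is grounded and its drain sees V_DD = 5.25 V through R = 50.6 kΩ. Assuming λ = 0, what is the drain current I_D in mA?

With gate tied to drain, V_GS = V_DS ≥ V_GS − V_th, so the device is in saturation.
k_n = μ_nC_ox · (W/L) = 7.35 mA/V².
KCL at the drain: ½ k_n (V_GS − V_th)² = (V_DD − V_GS)/R.
Let x = V_GS − 0.59. Then 186 x² + x − 4.66 = 0, giving x = 0.156 V (positive root), so V_GS = 0.746 V.
I_D = (V_DD − V_GS)/R = (5.25 − 0.746) / 50.6 = 0.089 mA.

I_D = 0.0890 mA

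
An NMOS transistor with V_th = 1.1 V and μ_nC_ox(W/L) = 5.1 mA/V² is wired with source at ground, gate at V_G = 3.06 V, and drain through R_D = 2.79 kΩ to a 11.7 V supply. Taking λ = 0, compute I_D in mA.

V_GS = V_G = 3.06 V, so V_ov = 3.06 − 1.1 = 1.96 V.
Assume saturation: I_D = ½ k_n V_ov² = 0.5 × 5.1 × 1.96² = 9.8 mA, giving V_DS = V_DD − I_D R_D = 11.7 − 9.8 × 2.79 = -15.6 V.
But -15.6 V < V_ov = 1.96 V, so the device is actually in triode.
In triode I_D = k_n[V_ov V_DS − ½ V_DS²] and I_D = (V_DD − V_DS)/R_D. Equating: 7.11 V_DS² − 28.89 V_DS + 11.7 = 0, giving V_DS = 0.456 V (the root below V_ov).
I_D = (11.7 − 0.456) / 2.79 = 4.03 mA.

I_D = 4.03 mA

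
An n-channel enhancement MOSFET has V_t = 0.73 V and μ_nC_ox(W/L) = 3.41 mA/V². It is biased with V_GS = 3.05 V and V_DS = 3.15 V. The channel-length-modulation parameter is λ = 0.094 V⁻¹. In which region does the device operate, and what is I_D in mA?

Saturation; I_D = 11.9 mA

V_ov = V_GS − V_t = 3.05 − 0.73 = 2.32 V.
Since V_DS = 3.15 V ≥ V_ov = 2.32 V, the device is in saturation.
I_D = ½ k_n V_ov² (1 + λ V_DS) = 0.5 × 3.41 × 2.32² × (1 + 0.094 × 3.15) = 11.9 mA.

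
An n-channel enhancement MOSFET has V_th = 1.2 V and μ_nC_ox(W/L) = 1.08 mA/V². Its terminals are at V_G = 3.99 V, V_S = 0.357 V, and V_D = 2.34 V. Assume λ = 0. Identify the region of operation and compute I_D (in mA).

Triode; I_D = 3.09 mA

V_GS = V_G − V_S = 3.99 − 0.357 = 3.63 V; V_DS = V_D − V_S = 2.34 − 0.357 = 1.98 V.
V_ov = V_GS − V_th = 3.63 − 1.2 = 2.43 V.
Since V_DS = 1.98 V < V_ov = 2.43 V, the device is in the triode region.
I_D = k_n [V_ov · V_DS − ½ V_DS²] = 1.08 × [2.43 × 1.98 − 0.5 × 1.98²] = 3.09 mA.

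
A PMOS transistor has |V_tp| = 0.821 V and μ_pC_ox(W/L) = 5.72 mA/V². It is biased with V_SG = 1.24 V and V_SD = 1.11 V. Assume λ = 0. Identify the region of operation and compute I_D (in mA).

Saturation; I_D = 0.502 mA

V_ov = V_SG − |V_tp| = 1.24 − 0.821 = 0.419 V.
Since V_SD = 1.11 V ≥ V_ov = 0.419 V, the device is in saturation.
I_D = ½ k_p V_ov² = 0.5 × 5.72 × 0.419² = 0.502 mA.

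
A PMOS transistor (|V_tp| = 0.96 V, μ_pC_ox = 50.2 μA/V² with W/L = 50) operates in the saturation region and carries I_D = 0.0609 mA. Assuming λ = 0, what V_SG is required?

k_p = μ_pC_ox · (W/L) = 2.51 mA/V².
In saturation I_D = ½ k_p (V_SG − |V_tp|)², so V_SG − |V_tp| = √(2 I_D / k_p) = √(2 × 0.0609 / 2.51) = 0.22 V.
V_SG = 0.96 + 0.22 = 1.18 V.

V_SG = 1.18 V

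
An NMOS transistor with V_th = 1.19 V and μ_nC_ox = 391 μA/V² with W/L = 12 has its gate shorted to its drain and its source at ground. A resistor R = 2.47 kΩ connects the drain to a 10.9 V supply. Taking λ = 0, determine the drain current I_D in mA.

I_D = 3.44 mA

With gate tied to drain, V_GS = V_DS ≥ V_GS − V_th, so the device is in saturation.
k_n = μ_nC_ox · (W/L) = 4.692 mA/V².
KCL at the drain: ½ k_n (V_GS − V_th)² = (V_DD − V_GS)/R.
Let x = V_GS − 1.19. Then 5.79 x² + x − 9.71 = 0, giving x = 1.21 V (positive root), so V_GS = 2.4 V.
I_D = (V_DD − V_GS)/R = (10.9 − 2.4) / 2.47 = 3.44 mA.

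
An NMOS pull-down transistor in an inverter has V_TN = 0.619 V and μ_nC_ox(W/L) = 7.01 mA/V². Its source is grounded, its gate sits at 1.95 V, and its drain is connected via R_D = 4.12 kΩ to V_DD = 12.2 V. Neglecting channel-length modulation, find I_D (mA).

I_D = 2.87 mA

V_GS = V_G = 1.95 V, so V_ov = 1.95 − 0.619 = 1.33 V.
Assume saturation: I_D = ½ k_n V_ov² = 0.5 × 7.01 × 1.33² = 6.21 mA, giving V_DS = V_DD − I_D R_D = 12.2 − 6.21 × 4.12 = -13.4 V.
But -13.4 V < V_ov = 1.33 V, so the device is actually in triode.
In triode I_D = k_n[V_ov V_DS − ½ V_DS²] and I_D = (V_DD − V_DS)/R_D. Equating: 14.4 V_DS² − 39.44 V_DS + 12.2 = 0, giving V_DS = 0.356 V (the root below V_ov).
I_D = (12.2 − 0.356) / 4.12 = 2.87 mA.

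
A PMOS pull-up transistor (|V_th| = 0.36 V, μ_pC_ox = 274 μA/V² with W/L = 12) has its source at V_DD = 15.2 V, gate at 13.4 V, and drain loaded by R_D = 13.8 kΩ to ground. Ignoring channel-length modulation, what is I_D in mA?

V_SG = V_DD − V_G = 15.2 − 13.4 = 1.8 V, so V_ov = 1.8 − 0.36 = 1.44 V.
k_p = μ_pC_ox · (W/L) = 3.288 mA/V².
Assume saturation: I_D = ½ k_p V_ov² = 0.5 × 3.288 × 1.44² = 3.41 mA, giving V_SD = V_DD − I_D R_D = 15.2 − 3.41 × 13.8 = -31.8 V.
But -31.8 V < V_ov = 1.44 V, so the device is actually in triode.
In triode I_D = k_p[V_ov V_SD − ½ V_SD²] and I_D = (V_DD − V_SD)/R_D. Equating: 22.7 V_SD² − 66.34 V_SD + 15.2 = 0, giving V_SD = 0.251 V (the root below V_ov).
I_D = (15.2 − 0.251) / 13.8 = 1.08 mA.

I_D = 1.08 mA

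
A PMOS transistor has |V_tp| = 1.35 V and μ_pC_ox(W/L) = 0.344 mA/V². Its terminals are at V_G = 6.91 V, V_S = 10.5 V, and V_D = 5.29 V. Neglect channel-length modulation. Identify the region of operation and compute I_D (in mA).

Saturation; I_D = 0.863 mA

V_SG = V_S − V_G = 10.5 − 6.91 = 3.59 V; V_SD = V_S − V_D = 10.5 − 5.29 = 5.21 V.
V_ov = V_SG − |V_tp| = 3.59 − 1.35 = 2.24 V.
Since V_SD = 5.21 V ≥ V_ov = 2.24 V, the device is in saturation.
I_D = ½ k_p V_ov² = 0.5 × 0.344 × 2.24² = 0.863 mA.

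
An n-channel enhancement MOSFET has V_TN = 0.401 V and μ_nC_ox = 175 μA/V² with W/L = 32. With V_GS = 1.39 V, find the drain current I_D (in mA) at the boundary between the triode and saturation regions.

I_D = 2.74 mA

At the boundary V_DS = V_ov = V_GS − V_TN = 1.39 − 0.401 = 0.989 V.
k_n = μ_nC_ox · (W/L) = 5.6 mA/V².
I_D = ½ k_n V_ov² = 0.5 × 5.6 × 0.989² = 2.74 mA.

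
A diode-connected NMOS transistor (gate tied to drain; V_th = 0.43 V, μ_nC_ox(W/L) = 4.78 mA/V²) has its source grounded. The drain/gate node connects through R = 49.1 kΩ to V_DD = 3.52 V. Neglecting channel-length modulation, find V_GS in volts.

With gate tied to drain, V_GS = V_DS ≥ V_GS − V_th, so the device is in saturation.
KCL at the drain: ½ k_n (V_GS − V_th)² = (V_DD − V_GS)/R.
Let x = V_GS − 0.43. Then 117 x² + x − 3.09 = 0, giving x = 0.158 V (positive root), so V_GS = 0.588 V.
I_D = (V_DD − V_GS)/R = (3.52 − 0.588) / 49.1 = 0.0597 mA.

V_GS = 0.588 V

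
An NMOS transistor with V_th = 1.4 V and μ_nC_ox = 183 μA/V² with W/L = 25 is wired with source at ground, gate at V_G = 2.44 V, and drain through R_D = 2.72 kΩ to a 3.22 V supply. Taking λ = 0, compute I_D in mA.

I_D = 1.09 mA

V_GS = V_G = 2.44 V, so V_ov = 2.44 − 1.4 = 1.04 V.
k_n = μ_nC_ox · (W/L) = 4.575 mA/V².
Assume saturation: I_D = ½ k_n V_ov² = 0.5 × 4.575 × 1.04² = 2.47 mA, giving V_DS = V_DD − I_D R_D = 3.22 − 2.47 × 2.72 = -3.51 V.
But -3.51 V < V_ov = 1.04 V, so the device is actually in triode.
In triode I_D = k_n[V_ov V_DS − ½ V_DS²] and I_D = (V_DD − V_DS)/R_D. Equating: 6.22 V_DS² − 13.94 V_DS + 3.22 = 0, giving V_DS = 0.261 V (the root below V_ov).
I_D = (3.22 − 0.261) / 2.72 = 1.09 mA.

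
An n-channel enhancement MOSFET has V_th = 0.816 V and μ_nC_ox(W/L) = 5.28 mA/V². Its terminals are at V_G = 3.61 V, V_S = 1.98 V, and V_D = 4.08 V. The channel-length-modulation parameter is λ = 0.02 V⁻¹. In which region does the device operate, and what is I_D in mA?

V_GS = V_G − V_S = 3.61 − 1.98 = 1.63 V; V_DS = V_D − V_S = 4.08 − 1.98 = 2.1 V.
V_ov = V_GS − V_th = 1.63 − 0.816 = 0.814 V.
Since V_DS = 2.1 V ≥ V_ov = 0.814 V, the device is in saturation.
I_D = ½ k_n V_ov² (1 + λ V_DS) = 0.5 × 5.28 × 0.814² × (1 + 0.02 × 2.1) = 1.82 mA.

Saturation; I_D = 1.82 mA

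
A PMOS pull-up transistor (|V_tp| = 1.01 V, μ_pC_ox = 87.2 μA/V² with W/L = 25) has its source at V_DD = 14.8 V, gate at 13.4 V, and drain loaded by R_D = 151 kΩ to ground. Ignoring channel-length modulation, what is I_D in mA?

I_D = 0.0971 mA

V_SG = V_DD − V_G = 14.8 − 13.4 = 1.4 V, so V_ov = 1.4 − 1.01 = 0.39 V.
k_p = μ_pC_ox · (W/L) = 2.18 mA/V².
Assume saturation: I_D = ½ k_p V_ov² = 0.5 × 2.18 × 0.39² = 0.166 mA, giving V_SD = V_DD − I_D R_D = 14.8 − 0.166 × 151 = -10.2 V.
But -10.2 V < V_ov = 0.39 V, so the device is actually in triode.
In triode I_D = k_p[V_ov V_SD − ½ V_SD²] and I_D = (V_DD − V_SD)/R_D. Equating: 165 V_SD² − 129.4 V_SD + 14.8 = 0, giving V_SD = 0.139 V (the root below V_ov).
I_D = (14.8 − 0.139) / 151 = 0.0971 mA.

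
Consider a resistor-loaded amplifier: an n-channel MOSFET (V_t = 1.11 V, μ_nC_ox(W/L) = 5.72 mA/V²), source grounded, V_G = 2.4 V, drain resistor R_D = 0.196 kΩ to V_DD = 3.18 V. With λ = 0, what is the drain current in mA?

I_D = 4.76 mA

V_GS = V_G = 2.4 V, so V_ov = 2.4 − 1.11 = 1.29 V.
Assume saturation: I_D = ½ k_n V_ov² = 0.5 × 5.72 × 1.29² = 4.76 mA, giving V_DS = V_DD − I_D R_D = 3.18 − 4.76 × 0.196 = 2.25 V.
V_DS = 2.25 V ≥ V_ov = 1.29 V, confirming saturation.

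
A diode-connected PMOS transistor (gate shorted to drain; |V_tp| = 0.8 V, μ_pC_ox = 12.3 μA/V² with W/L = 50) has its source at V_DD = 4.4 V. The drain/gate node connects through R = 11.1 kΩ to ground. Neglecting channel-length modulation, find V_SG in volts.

V_SG = 1.69 V

With gate tied to drain, V_SG = V_SD ≥ V_SG − |V_tp|, so the device is in saturation.
k_p = μ_pC_ox · (W/L) = 0.615 mA/V².
KCL at the drain: ½ k_p (V_SG − |V_tp|)² = (V_DD − V_SG)/R.
Let x = V_SG − 0.8. Then 3.41 x² + x − 3.6 = 0, giving x = 0.891 V (positive root), so V_SG = 1.69 V.
I_D = (V_DD − V_SG)/R = (4.4 − 1.69) / 11.1 = 0.244 mA.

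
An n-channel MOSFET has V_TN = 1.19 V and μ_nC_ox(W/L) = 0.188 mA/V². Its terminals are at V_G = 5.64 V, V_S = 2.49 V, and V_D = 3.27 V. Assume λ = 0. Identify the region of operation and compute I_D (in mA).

Triode; I_D = 0.230 mA

V_GS = V_G − V_S = 5.64 − 2.49 = 3.15 V; V_DS = V_D − V_S = 3.27 − 2.49 = 0.78 V.
V_ov = V_GS − V_TN = 3.15 − 1.19 = 1.96 V.
Since V_DS = 0.78 V < V_ov = 1.96 V, the device is in the triode region.
I_D = k_n [V_ov · V_DS − ½ V_DS²] = 0.188 × [1.96 × 0.78 − 0.5 × 0.78²] = 0.23 mA.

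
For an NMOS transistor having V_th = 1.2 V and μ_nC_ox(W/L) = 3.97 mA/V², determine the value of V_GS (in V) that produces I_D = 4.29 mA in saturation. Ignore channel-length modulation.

V_GS = 2.67 V

In saturation I_D = ½ k_n (V_GS − V_th)², so V_GS − V_th = √(2 I_D / k_n) = √(2 × 4.29 / 3.97) = 1.47 V.
V_GS = 1.2 + 1.47 = 2.67 V.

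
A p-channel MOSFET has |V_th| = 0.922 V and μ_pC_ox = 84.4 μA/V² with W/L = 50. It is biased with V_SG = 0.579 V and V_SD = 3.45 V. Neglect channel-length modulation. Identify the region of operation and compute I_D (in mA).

V_SG = 0.579 V < |V_th| = 0.922 V, so the transistor is in cutoff.

Cutoff; I_D = 0 mA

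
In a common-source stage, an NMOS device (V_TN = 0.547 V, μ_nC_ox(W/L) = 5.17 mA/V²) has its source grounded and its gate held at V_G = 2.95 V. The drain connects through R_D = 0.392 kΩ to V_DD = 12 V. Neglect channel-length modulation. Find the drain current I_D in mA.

V_GS = V_G = 2.95 V, so V_ov = 2.95 − 0.547 = 2.4 V.
Assume saturation: I_D = ½ k_n V_ov² = 0.5 × 5.17 × 2.4² = 14.9 mA, giving V_DS = V_DD − I_D R_D = 12 − 14.9 × 0.392 = 6.15 V.
V_DS = 6.15 V ≥ V_ov = 2.4 V, confirming saturation.

I_D = 14.9 mA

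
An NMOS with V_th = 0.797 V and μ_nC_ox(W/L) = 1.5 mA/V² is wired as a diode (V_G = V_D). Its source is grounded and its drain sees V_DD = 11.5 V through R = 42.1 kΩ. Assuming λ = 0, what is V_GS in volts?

V_GS = 1.36 V

With gate tied to drain, V_GS = V_DS ≥ V_GS − V_th, so the device is in saturation.
KCL at the drain: ½ k_n (V_GS − V_th)² = (V_DD − V_GS)/R.
Let x = V_GS − 0.797. Then 31.6 x² + x − 10.7 = 0, giving x = 0.567 V (positive root), so V_GS = 1.36 V.
I_D = (V_DD − V_GS)/R = (11.5 − 1.36) / 42.1 = 0.241 mA.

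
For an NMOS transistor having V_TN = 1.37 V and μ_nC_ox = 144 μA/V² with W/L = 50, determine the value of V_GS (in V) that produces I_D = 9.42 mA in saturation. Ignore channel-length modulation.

V_GS = 2.99 V

k_n = μ_nC_ox · (W/L) = 7.2 mA/V².
In saturation I_D = ½ k_n (V_GS − V_TN)², so V_GS − V_TN = √(2 I_D / k_n) = √(2 × 9.42 / 7.2) = 1.62 V.
V_GS = 1.37 + 1.62 = 2.99 V.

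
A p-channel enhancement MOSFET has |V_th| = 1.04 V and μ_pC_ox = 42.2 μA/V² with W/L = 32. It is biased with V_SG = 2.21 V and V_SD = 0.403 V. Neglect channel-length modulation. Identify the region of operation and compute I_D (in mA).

Triode; I_D = 0.527 mA

k_p = μ_pC_ox · (W/L) = 1.35 mA/V².
V_ov = V_SG − |V_th| = 2.21 − 1.04 = 1.17 V.
Since V_SD = 0.403 V < V_ov = 1.17 V, the device is in the triode region.
I_D = k_p [V_ov · V_SD − ½ V_SD²] = 1.35 × [1.17 × 0.403 − 0.5 × 0.403²] = 0.527 mA.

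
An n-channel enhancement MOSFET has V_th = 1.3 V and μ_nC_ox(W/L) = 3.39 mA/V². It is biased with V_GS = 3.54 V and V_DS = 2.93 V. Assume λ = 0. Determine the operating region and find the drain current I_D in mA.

Saturation; I_D = 8.50 mA

V_ov = V_GS − V_th = 3.54 − 1.3 = 2.24 V.
Since V_DS = 2.93 V ≥ V_ov = 2.24 V, the device is in saturation.
I_D = ½ k_n V_ov² = 0.5 × 3.39 × 2.24² = 8.5 mA.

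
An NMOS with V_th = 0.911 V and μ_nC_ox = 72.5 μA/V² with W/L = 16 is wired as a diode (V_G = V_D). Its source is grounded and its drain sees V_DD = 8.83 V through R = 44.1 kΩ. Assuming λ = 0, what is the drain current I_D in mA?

I_D = 0.167 mA

With gate tied to drain, V_GS = V_DS ≥ V_GS − V_th, so the device is in saturation.
k_n = μ_nC_ox · (W/L) = 1.16 mA/V².
KCL at the drain: ½ k_n (V_GS − V_th)² = (V_DD − V_GS)/R.
Let x = V_GS − 0.911. Then 25.6 x² + x − 7.919 = 0, giving x = 0.537 V (positive root), so V_GS = 1.45 V.
I_D = (V_DD − V_GS)/R = (8.83 − 1.45) / 44.1 = 0.167 mA.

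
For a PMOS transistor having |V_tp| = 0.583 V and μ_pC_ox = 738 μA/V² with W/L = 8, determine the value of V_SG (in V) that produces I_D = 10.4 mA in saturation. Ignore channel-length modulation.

V_SG = 2.46 V

k_p = μ_pC_ox · (W/L) = 5.904 mA/V².
In saturation I_D = ½ k_p (V_SG − |V_tp|)², so V_SG − |V_tp| = √(2 I_D / k_p) = √(2 × 10.4 / 5.904) = 1.88 V.
V_SG = 0.583 + 1.88 = 2.46 V.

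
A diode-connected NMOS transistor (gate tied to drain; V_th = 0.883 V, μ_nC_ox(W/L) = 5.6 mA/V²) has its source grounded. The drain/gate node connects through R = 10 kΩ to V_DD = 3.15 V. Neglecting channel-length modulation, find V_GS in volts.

V_GS = 1.15 V

With gate tied to drain, V_GS = V_DS ≥ V_GS − V_th, so the device is in saturation.
KCL at the drain: ½ k_n (V_GS − V_th)² = (V_DD − V_GS)/R.
Let x = V_GS − 0.883. Then 28 x² + x − 2.267 = 0, giving x = 0.267 V (positive root), so V_GS = 1.15 V.
I_D = (V_DD − V_GS)/R = (3.15 − 1.15) / 10 = 0.2 mA.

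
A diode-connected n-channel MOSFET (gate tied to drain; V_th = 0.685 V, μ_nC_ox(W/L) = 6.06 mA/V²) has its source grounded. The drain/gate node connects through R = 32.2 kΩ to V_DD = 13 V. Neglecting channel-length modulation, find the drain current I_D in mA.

I_D = 0.372 mA

With gate tied to drain, V_GS = V_DS ≥ V_GS − V_th, so the device is in saturation.
KCL at the drain: ½ k_n (V_GS − V_th)² = (V_DD − V_GS)/R.
Let x = V_GS − 0.685. Then 97.6 x² + x − 12.31 = 0, giving x = 0.35 V (positive root), so V_GS = 1.04 V.
I_D = (V_DD − V_GS)/R = (13 − 1.04) / 32.2 = 0.372 mA.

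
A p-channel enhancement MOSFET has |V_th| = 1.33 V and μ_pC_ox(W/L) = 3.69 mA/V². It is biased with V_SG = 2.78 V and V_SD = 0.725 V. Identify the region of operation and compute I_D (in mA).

V_ov = V_SG − |V_th| = 2.78 − 1.33 = 1.45 V.
Since V_SD = 0.725 V < V_ov = 1.45 V, the device is in the triode region.
I_D = k_p [V_ov · V_SD − ½ V_SD²] = 3.69 × [1.45 × 0.725 − 0.5 × 0.725²] = 2.91 mA.

Triode; I_D = 2.91 mA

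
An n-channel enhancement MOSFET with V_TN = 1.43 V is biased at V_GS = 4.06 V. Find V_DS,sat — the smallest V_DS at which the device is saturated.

The boundary between triode and saturation is V_DS = V_GS − V_TN = V_ov.
V_ov = 4.06 − 1.43 = 2.63 V.

V_DS,sat = 2.63 V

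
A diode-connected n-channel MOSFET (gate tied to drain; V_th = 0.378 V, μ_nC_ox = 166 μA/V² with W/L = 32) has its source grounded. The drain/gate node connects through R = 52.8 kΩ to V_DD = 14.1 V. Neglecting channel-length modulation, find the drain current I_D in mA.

I_D = 0.254 mA

With gate tied to drain, V_GS = V_DS ≥ V_GS − V_th, so the device is in saturation.
k_n = μ_nC_ox · (W/L) = 5.312 mA/V².
KCL at the drain: ½ k_n (V_GS − V_th)² = (V_DD − V_GS)/R.
Let x = V_GS − 0.378. Then 140 x² + x − 13.72 = 0, giving x = 0.309 V (positive root), so V_GS = 0.687 V.
I_D = (V_DD − V_GS)/R = (14.1 − 0.687) / 52.8 = 0.254 mA.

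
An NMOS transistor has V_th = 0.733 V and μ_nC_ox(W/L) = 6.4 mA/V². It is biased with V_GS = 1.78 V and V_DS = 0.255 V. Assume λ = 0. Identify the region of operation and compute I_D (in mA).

V_ov = V_GS − V_th = 1.78 − 0.733 = 1.05 V.
Since V_DS = 0.255 V < V_ov = 1.05 V, the device is in the triode region.
I_D = k_n [V_ov · V_DS − ½ V_DS²] = 6.4 × [1.05 × 0.255 − 0.5 × 0.255²] = 1.5 mA.

Triode; I_D = 1.50 mA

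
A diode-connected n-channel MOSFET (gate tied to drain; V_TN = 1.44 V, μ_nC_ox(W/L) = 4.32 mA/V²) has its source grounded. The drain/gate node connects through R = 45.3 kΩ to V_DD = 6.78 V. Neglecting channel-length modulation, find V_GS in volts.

V_GS = 1.67 V

With gate tied to drain, V_GS = V_DS ≥ V_GS − V_TN, so the device is in saturation.
KCL at the drain: ½ k_n (V_GS − V_TN)² = (V_DD − V_GS)/R.
Let x = V_GS − 1.44. Then 97.8 x² + x − 5.34 = 0, giving x = 0.229 V (positive root), so V_GS = 1.67 V.
I_D = (V_DD − V_GS)/R = (6.78 − 1.67) / 45.3 = 0.113 mA.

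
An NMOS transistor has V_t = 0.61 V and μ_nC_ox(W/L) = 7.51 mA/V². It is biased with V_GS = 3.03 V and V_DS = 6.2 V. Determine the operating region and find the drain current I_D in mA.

V_ov = V_GS − V_t = 3.03 − 0.61 = 2.42 V.
Since V_DS = 6.2 V ≥ V_ov = 2.42 V, the device is in saturation.
I_D = ½ k_n V_ov² = 0.5 × 7.51 × 2.42² = 22 mA.

Saturation; I_D = 22.0 mA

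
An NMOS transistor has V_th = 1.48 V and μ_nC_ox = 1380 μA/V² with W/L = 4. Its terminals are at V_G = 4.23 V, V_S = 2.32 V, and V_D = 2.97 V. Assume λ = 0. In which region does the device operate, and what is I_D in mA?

V_GS = V_G − V_S = 4.23 − 2.32 = 1.91 V; V_DS = V_D − V_S = 2.97 − 2.32 = 0.65 V.
k_n = μ_nC_ox · (W/L) = 5.52 mA/V².
V_ov = V_GS − V_th = 1.91 − 1.48 = 0.43 V.
Since V_DS = 0.65 V ≥ V_ov = 0.43 V, the device is in saturation.
I_D = ½ k_n V_ov² = 0.5 × 5.52 × 0.43² = 0.51 mA.

Saturation; I_D = 0.510 mA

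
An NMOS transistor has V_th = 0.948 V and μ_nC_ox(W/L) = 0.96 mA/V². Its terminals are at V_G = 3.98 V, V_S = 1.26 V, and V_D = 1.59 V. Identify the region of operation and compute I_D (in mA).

V_GS = V_G − V_S = 3.98 − 1.26 = 2.72 V; V_DS = V_D − V_S = 1.59 − 1.26 = 0.33 V.
V_ov = V_GS − V_th = 2.72 − 0.948 = 1.77 V.
Since V_DS = 0.33 V < V_ov = 1.77 V, the device is in the triode region.
I_D = k_n [V_ov · V_DS − ½ V_DS²] = 0.96 × [1.77 × 0.33 − 0.5 × 0.33²] = 0.509 mA.

Triode; I_D = 0.509 mA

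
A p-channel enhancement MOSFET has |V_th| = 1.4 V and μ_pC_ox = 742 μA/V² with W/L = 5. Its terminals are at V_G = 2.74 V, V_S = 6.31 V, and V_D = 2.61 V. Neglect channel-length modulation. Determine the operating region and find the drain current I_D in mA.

V_SG = V_S − V_G = 6.31 − 2.74 = 3.57 V; V_SD = V_S − V_D = 6.31 − 2.61 = 3.7 V.
k_p = μ_pC_ox · (W/L) = 3.71 mA/V².
V_ov = V_SG − |V_th| = 3.57 − 1.4 = 2.17 V.
Since V_SD = 3.7 V ≥ V_ov = 2.17 V, the device is in saturation.
I_D = ½ k_p V_ov² = 0.5 × 3.71 × 2.17² = 8.74 mA.

Saturation; I_D = 8.74 mA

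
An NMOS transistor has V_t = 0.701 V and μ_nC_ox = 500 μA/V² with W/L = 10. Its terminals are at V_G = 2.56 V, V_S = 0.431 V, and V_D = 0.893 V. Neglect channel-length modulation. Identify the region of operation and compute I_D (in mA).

V_GS = V_G − V_S = 2.56 − 0.431 = 2.13 V; V_DS = V_D − V_S = 0.893 − 0.431 = 0.462 V.
k_n = μ_nC_ox · (W/L) = 5 mA/V².
V_ov = V_GS − V_t = 2.13 − 0.701 = 1.43 V.
Since V_DS = 0.462 V < V_ov = 1.43 V, the device is in the triode region.
I_D = k_n [V_ov · V_DS − ½ V_DS²] = 5 × [1.43 × 0.462 − 0.5 × 0.462²] = 2.77 mA.

Triode; I_D = 2.77 mA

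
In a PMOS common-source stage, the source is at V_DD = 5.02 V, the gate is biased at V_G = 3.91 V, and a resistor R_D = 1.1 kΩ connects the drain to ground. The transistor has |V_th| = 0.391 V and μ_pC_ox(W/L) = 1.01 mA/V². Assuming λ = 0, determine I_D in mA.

I_D = 0.261 mA

V_SG = V_DD − V_G = 5.02 − 3.91 = 1.11 V, so V_ov = 1.11 − 0.391 = 0.719 V.
Assume saturation: I_D = ½ k_p V_ov² = 0.5 × 1.01 × 0.719² = 0.261 mA, giving V_SD = V_DD − I_D R_D = 5.02 − 0.261 × 1.1 = 4.73 V.
V_SD = 4.73 V ≥ V_ov = 0.719 V, confirming saturation.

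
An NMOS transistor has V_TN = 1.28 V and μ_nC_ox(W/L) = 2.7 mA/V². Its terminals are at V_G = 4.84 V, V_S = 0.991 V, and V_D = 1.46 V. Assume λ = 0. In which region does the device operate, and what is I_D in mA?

V_GS = V_G − V_S = 4.84 − 0.991 = 3.85 V; V_DS = V_D − V_S = 1.46 − 0.991 = 0.469 V.
V_ov = V_GS − V_TN = 3.85 − 1.28 = 2.57 V.
Since V_DS = 0.469 V < V_ov = 2.57 V, the device is in the triode region.
I_D = k_n [V_ov · V_DS − ½ V_DS²] = 2.7 × [2.57 × 0.469 − 0.5 × 0.469²] = 2.96 mA.

Triode; I_D = 2.96 mA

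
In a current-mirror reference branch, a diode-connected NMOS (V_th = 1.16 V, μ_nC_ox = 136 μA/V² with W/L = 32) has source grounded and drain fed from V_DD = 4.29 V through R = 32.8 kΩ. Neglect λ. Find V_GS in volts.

With gate tied to drain, V_GS = V_DS ≥ V_GS − V_th, so the device is in saturation.
k_n = μ_nC_ox · (W/L) = 4.352 mA/V².
KCL at the drain: ½ k_n (V_GS − V_th)² = (V_DD − V_GS)/R.
Let x = V_GS − 1.16. Then 71.4 x² + x − 3.13 = 0, giving x = 0.203 V (positive root), so V_GS = 1.36 V.
I_D = (V_DD − V_GS)/R = (4.29 − 1.36) / 32.8 = 0.0893 mA.

V_GS = 1.36 V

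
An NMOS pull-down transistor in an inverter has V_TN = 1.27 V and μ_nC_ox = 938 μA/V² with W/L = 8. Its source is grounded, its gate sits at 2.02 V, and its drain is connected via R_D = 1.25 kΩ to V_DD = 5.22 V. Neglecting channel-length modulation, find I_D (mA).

I_D = 2.11 mA

V_GS = V_G = 2.02 V, so V_ov = 2.02 − 1.27 = 0.75 V.
k_n = μ_nC_ox · (W/L) = 7.504 mA/V².
Assume saturation: I_D = ½ k_n V_ov² = 0.5 × 7.504 × 0.75² = 2.11 mA, giving V_DS = V_DD − I_D R_D = 5.22 − 2.11 × 1.25 = 2.58 V.
V_DS = 2.58 V ≥ V_ov = 0.75 V, confirming saturation.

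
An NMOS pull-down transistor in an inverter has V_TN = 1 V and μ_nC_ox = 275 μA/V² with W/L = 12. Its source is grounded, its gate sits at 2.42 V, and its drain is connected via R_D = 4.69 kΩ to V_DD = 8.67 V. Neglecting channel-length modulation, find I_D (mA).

I_D = 1.75 mA

V_GS = V_G = 2.42 V, so V_ov = 2.42 − 1 = 1.42 V.
k_n = μ_nC_ox · (W/L) = 3.3 mA/V².
Assume saturation: I_D = ½ k_n V_ov² = 0.5 × 3.3 × 1.42² = 3.33 mA, giving V_DS = V_DD − I_D R_D = 8.67 − 3.33 × 4.69 = -6.93 V.
But -6.93 V < V_ov = 1.42 V, so the device is actually in triode.
In triode I_D = k_n[V_ov V_DS − ½ V_DS²] and I_D = (V_DD − V_DS)/R_D. Equating: 7.74 V_DS² − 22.98 V_DS + 8.67 = 0, giving V_DS = 0.444 V (the root below V_ov).
I_D = (8.67 − 0.444) / 4.69 = 1.75 mA.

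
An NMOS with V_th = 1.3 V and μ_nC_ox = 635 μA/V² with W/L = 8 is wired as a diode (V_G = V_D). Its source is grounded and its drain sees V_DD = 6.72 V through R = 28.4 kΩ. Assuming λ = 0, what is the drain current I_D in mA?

With gate tied to drain, V_GS = V_DS ≥ V_GS − V_th, so the device is in saturation.
k_n = μ_nC_ox · (W/L) = 5.08 mA/V².
KCL at the drain: ½ k_n (V_GS − V_th)² = (V_DD − V_GS)/R.
Let x = V_GS − 1.3. Then 72.1 x² + x − 5.42 = 0, giving x = 0.267 V (positive root), so V_GS = 1.57 V.
I_D = (V_DD − V_GS)/R = (6.72 − 1.57) / 28.4 = 0.181 mA.

I_D = 0.181 mA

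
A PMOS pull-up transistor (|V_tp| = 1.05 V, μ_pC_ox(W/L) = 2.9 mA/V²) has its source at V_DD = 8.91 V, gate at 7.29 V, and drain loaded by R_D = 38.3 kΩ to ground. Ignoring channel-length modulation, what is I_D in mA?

I_D = 0.228 mA

V_SG = V_DD − V_G = 8.91 − 7.29 = 1.62 V, so V_ov = 1.62 − 1.05 = 0.57 V.
Assume saturation: I_D = ½ k_p V_ov² = 0.5 × 2.9 × 0.57² = 0.471 mA, giving V_SD = V_DD − I_D R_D = 8.91 − 0.471 × 38.3 = -9.13 V.
But -9.13 V < V_ov = 0.57 V, so the device is actually in triode.
In triode I_D = k_p[V_ov V_SD − ½ V_SD²] and I_D = (V_DD − V_SD)/R_D. Equating: 55.5 V_SD² − 64.31 V_SD + 8.91 = 0, giving V_SD = 0.161 V (the root below V_ov).
I_D = (8.91 − 0.161) / 38.3 = 0.228 mA.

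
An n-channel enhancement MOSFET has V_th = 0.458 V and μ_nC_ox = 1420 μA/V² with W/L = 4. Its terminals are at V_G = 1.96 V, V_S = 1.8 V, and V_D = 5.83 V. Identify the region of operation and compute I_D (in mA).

V_GS = V_G − V_S = 1.96 − 1.8 = 0.16 V; V_DS = V_D − V_S = 5.83 − 1.8 = 4.03 V.
V_GS = 0.16 V < V_th = 0.458 V, so the transistor is in cutoff.

Cutoff; I_D = 0 mA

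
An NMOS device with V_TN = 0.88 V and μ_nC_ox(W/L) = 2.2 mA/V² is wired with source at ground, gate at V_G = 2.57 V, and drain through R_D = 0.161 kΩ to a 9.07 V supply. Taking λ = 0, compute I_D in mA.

I_D = 3.14 mA

V_GS = V_G = 2.57 V, so V_ov = 2.57 − 0.88 = 1.69 V.
Assume saturation: I_D = ½ k_n V_ov² = 0.5 × 2.2 × 1.69² = 3.14 mA, giving V_DS = V_DD − I_D R_D = 9.07 − 3.14 × 0.161 = 8.56 V.
V_DS = 8.56 V ≥ V_ov = 1.69 V, confirming saturation.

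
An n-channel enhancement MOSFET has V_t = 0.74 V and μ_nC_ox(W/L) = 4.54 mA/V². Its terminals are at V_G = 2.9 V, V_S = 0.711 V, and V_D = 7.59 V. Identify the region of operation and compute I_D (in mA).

Saturation; I_D = 4.77 mA

V_GS = V_G − V_S = 2.9 − 0.711 = 2.19 V; V_DS = V_D − V_S = 7.59 − 0.711 = 6.88 V.
V_ov = V_GS − V_t = 2.19 − 0.74 = 1.45 V.
Since V_DS = 6.88 V ≥ V_ov = 1.45 V, the device is in saturation.
I_D = ½ k_n V_ov² = 0.5 × 4.54 × 1.45² = 4.77 mA.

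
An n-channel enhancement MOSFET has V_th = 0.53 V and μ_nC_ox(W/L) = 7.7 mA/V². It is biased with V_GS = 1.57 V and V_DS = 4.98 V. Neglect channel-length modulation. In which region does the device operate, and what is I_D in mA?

Saturation; I_D = 4.16 mA

V_ov = V_GS − V_th = 1.57 − 0.53 = 1.04 V.
Since V_DS = 4.98 V ≥ V_ov = 1.04 V, the device is in saturation.
I_D = ½ k_n V_ov² = 0.5 × 7.7 × 1.04² = 4.16 mA.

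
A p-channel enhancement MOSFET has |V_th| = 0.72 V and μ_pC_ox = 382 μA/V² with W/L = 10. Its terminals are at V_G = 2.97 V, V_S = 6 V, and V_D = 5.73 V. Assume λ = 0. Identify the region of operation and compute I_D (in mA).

Triode; I_D = 2.24 mA

V_SG = V_S − V_G = 6 − 2.97 = 3.03 V; V_SD = V_S − V_D = 6 − 5.73 = 0.27 V.
k_p = μ_pC_ox · (W/L) = 3.82 mA/V².
V_ov = V_SG − |V_th| = 3.03 − 0.72 = 2.31 V.
Since V_SD = 0.27 V < V_ov = 2.31 V, the device is in the triode region.
I_D = k_p [V_ov · V_SD − ½ V_SD²] = 3.82 × [2.31 × 0.27 − 0.5 × 0.27²] = 2.24 mA.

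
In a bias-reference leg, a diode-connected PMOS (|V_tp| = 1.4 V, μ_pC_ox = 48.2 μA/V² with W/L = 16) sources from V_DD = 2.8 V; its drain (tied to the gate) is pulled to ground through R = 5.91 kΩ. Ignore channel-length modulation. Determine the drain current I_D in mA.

With gate tied to drain, V_SG = V_SD ≥ V_SG − |V_tp|, so the device is in saturation.
k_p = μ_pC_ox · (W/L) = 0.7712 mA/V².
KCL at the drain: ½ k_p (V_SG − |V_tp|)² = (V_DD − V_SG)/R.
Let x = V_SG − 1.4. Then 2.28 x² + x − 1.4 = 0, giving x = 0.595 V (positive root), so V_SG = 1.99 V.
I_D = (V_DD − V_SG)/R = (2.8 − 1.99) / 5.91 = 0.136 mA.

I_D = 0.136 mA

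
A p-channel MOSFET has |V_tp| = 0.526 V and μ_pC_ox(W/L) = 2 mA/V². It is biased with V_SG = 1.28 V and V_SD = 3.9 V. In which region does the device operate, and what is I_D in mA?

V_ov = V_SG − |V_tp| = 1.28 − 0.526 = 0.754 V.
Since V_SD = 3.9 V ≥ V_ov = 0.754 V, the device is in saturation.
I_D = ½ k_p V_ov² = 0.5 × 2 × 0.754² = 0.569 mA.

Saturation; I_D = 0.569 mA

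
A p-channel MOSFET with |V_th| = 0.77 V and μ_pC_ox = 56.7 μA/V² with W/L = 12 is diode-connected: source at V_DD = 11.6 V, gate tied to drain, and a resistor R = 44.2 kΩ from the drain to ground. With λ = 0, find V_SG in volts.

V_SG = 1.59 V

With gate tied to drain, V_SG = V_SD ≥ V_SG − |V_th|, so the device is in saturation.
k_p = μ_pC_ox · (W/L) = 0.6804 mA/V².
KCL at the drain: ½ k_p (V_SG − |V_th|)² = (V_DD − V_SG)/R.
Let x = V_SG − 0.77. Then 15 x² + x − 10.83 = 0, giving x = 0.816 V (positive root), so V_SG = 1.59 V.
I_D = (V_DD − V_SG)/R = (11.6 − 1.59) / 44.2 = 0.227 mA.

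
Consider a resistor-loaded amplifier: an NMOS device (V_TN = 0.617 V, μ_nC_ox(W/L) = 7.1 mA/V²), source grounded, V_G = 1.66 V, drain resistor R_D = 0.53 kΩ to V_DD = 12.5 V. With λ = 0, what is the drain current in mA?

V_GS = V_G = 1.66 V, so V_ov = 1.66 − 0.617 = 1.04 V.
Assume saturation: I_D = ½ k_n V_ov² = 0.5 × 7.1 × 1.04² = 3.86 mA, giving V_DS = V_DD − I_D R_D = 12.5 − 3.86 × 0.53 = 10.5 V.
V_DS = 10.5 V ≥ V_ov = 1.04 V, confirming saturation.

I_D = 3.86 mA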